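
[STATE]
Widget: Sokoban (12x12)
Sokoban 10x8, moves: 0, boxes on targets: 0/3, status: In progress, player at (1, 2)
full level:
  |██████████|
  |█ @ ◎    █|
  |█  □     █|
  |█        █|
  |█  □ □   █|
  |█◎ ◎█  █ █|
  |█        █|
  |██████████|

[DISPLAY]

██████████  
█ @ ◎    █  
█  □     █  
█        █  
█  □ □   █  
█◎ ◎█  █ █  
█        █  
██████████  
Moves: 0  0/
            
            
            


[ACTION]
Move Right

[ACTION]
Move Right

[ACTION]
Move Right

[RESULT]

██████████  
█   ◎@   █  
█  □     █  
█        █  
█  □ □   █  
█◎ ◎█  █ █  
█        █  
██████████  
Moves: 3  0/
            
            
            


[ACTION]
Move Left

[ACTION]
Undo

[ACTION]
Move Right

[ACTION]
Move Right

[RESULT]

██████████  
█   ◎  @ █  
█  □     █  
█        █  
█  □ □   █  
█◎ ◎█  █ █  
█        █  
██████████  
Moves: 5  0/
            
            
            


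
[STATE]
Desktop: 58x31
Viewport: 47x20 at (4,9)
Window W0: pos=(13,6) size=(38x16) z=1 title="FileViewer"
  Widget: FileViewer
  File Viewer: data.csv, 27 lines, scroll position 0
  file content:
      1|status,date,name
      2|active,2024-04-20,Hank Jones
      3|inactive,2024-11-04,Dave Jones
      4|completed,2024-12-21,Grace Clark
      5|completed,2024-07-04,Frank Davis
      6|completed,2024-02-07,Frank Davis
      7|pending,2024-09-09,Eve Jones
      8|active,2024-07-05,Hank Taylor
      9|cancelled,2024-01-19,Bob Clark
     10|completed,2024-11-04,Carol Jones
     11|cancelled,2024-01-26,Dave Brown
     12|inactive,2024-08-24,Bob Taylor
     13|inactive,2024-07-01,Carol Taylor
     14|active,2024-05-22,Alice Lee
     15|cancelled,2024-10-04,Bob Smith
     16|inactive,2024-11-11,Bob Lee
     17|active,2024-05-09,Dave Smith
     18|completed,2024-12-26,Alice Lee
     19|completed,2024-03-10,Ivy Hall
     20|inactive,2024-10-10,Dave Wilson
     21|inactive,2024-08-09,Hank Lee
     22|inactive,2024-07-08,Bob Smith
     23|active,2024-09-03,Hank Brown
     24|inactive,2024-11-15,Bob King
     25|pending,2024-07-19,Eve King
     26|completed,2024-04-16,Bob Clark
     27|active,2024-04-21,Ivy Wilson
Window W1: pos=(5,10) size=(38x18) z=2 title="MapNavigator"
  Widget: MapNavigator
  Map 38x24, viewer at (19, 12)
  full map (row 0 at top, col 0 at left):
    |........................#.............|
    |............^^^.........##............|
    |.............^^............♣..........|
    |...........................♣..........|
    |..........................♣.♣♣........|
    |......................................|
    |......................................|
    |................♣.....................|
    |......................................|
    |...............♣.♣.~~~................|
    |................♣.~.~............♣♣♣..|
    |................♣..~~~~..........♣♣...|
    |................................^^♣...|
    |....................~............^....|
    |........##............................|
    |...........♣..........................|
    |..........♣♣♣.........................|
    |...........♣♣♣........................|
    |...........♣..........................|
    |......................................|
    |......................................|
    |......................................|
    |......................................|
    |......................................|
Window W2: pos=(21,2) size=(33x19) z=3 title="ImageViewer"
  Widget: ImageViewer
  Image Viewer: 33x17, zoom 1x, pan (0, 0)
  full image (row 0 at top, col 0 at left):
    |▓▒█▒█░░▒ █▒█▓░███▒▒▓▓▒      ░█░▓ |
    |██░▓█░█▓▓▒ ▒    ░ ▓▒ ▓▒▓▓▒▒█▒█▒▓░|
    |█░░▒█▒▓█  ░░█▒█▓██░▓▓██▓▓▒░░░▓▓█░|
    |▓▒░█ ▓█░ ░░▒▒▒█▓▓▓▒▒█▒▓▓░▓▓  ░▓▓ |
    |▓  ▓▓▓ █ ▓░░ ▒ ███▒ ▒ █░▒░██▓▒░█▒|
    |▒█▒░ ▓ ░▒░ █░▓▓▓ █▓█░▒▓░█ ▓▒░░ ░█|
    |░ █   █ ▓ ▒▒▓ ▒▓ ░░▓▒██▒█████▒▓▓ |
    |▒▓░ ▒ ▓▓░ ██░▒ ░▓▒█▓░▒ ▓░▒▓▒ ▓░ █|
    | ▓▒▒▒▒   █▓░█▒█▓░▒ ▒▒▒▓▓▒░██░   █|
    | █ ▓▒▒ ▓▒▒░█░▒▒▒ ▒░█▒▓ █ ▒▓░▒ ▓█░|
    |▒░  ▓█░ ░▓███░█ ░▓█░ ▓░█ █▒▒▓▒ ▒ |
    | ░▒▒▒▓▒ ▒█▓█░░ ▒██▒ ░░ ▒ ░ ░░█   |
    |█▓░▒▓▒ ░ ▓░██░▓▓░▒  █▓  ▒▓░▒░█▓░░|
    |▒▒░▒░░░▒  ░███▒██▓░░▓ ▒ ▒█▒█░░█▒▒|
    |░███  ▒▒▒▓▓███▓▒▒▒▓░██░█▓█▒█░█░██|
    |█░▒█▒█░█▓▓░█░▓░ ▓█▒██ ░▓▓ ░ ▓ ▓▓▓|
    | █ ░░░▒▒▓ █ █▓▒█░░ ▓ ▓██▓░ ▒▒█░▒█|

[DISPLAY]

         ┃status,┃▓  ▓▓▓ █ ▓░░ ▒ ███▒ ▒ █░▒░██▓
 ┏━━━━━━━━━━━━━━━┃▒█▒░ ▓ ░▒░ █░▓▓▓ █▓█░▒▓░█ ▓▒░
 ┃ MapNavigator  ┃░ █   █ ▓ ▒▒▓ ▒▓ ░░▓▒██▒█████
 ┠───────────────┃▒▓░ ▒ ▓▓░ ██░▒ ░▓▒█▓░▒ ▓░▒▓▒ 
 ┃...............┃ ▓▒▒▒▒   █▓░█▒█▓░▒ ▒▒▒▓▓▒░██░
 ┃...............┃ █ ▓▒▒ ▓▒▒░█░▒▒▒ ▒░█▒▓ █ ▒▓░▒
 ┃...............┃▒░  ▓█░ ░▓███░█ ░▓█░ ▓░█ █▒▒▓
 ┃...............┃ ░▒▒▒▓▒ ▒█▓█░░ ▒██▒ ░░ ▒ ░ ░░
 ┃..............♣┃█▓░▒▓▒ ░ ▓░██░▓▓░▒  █▓  ▒▓░▒░
 ┃...............┃▒▒░▒░░░▒  ░███▒██▓░░▓ ▒ ▒█▒█░
 ┃...............┃░███  ▒▒▒▓▓███▓▒▒▒▓░██░█▓█▒█░
 ┃...............┗━━━━━━━━━━━━━━━━━━━━━━━━━━━━━
 ┃...................~............^...┃━━━━━━━┛
 ┃.......##...........................┃        
 ┃..........♣.........................┃        
 ┃.........♣♣♣........................┃        
 ┃..........♣♣♣.......................┃        
 ┃..........♣.........................┃        
 ┗━━━━━━━━━━━━━━━━━━━━━━━━━━━━━━━━━━━━┛        
                                               


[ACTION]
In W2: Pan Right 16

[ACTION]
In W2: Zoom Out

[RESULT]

         ┃status,┃██▒ ▒ █░▒░██▓▒░█▒            
 ┏━━━━━━━━━━━━━━━┃ █▓█░▒▓░█ ▓▒░░ ░█            
 ┃ MapNavigator  ┃ ░░▓▒██▒█████▒▓▓             
 ┠───────────────┃▓▒█▓░▒ ▓░▒▓▒ ▓░ █            
 ┃...............┃░▒ ▒▒▒▓▓▒░██░   █            
 ┃...............┃ ▒░█▒▓ █ ▒▓░▒ ▓█░            
 ┃...............┃░▓█░ ▓░█ █▒▒▓▒ ▒             
 ┃...............┃██▒ ░░ ▒ ░ ░░█               
 ┃..............♣┃░▒  █▓  ▒▓░▒░█▓░░            
 ┃...............┃█▓░░▓ ▒ ▒█▒█░░█▒▒            
 ┃...............┃▒▒▓░██░█▓█▒█░█░██            
 ┃...............┗━━━━━━━━━━━━━━━━━━━━━━━━━━━━━
 ┃...................~............^...┃━━━━━━━┛
 ┃.......##...........................┃        
 ┃..........♣.........................┃        
 ┃.........♣♣♣........................┃        
 ┃..........♣♣♣.......................┃        
 ┃..........♣.........................┃        
 ┗━━━━━━━━━━━━━━━━━━━━━━━━━━━━━━━━━━━━┛        
                                               


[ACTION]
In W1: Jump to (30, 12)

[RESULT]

         ┃status,┃██▒ ▒ █░▒░██▓▒░█▒            
 ┏━━━━━━━━━━━━━━━┃ █▓█░▒▓░█ ▓▒░░ ░█            
 ┃ MapNavigator  ┃ ░░▓▒██▒█████▒▓▓             
 ┠───────────────┃▓▒█▓░▒ ▓░▒▓▒ ▓░ █            
 ┃...............┃░▒ ▒▒▒▓▓▒░██░   █            
 ┃...............┃ ▒░█▒▓ █ ▒▓░▒ ▓█░            
 ┃....♣..........┃░▓█░ ▓░█ █▒▒▓▒ ▒             
 ┃...............┃██▒ ░░ ▒ ░ ░░█               
 ┃...♣.♣.~~~.....┃░▒  █▓  ▒▓░▒░█▓░░            
 ┃....♣.~.~......┃█▓░░▓ ▒ ▒█▒█░░█▒▒            
 ┃....♣..~~~~....┃▒▒▓░██░█▓█▒█░█░██            
 ┃...............┗━━━━━━━━━━━━━━━━━━━━━━━━━━━━━
 ┃........~............^....          ┃━━━━━━━┛
 ┃..........................          ┃        
 ┃..........................          ┃        
 ┃♣.........................          ┃        
 ┃♣♣........................          ┃        
 ┃..........................          ┃        
 ┗━━━━━━━━━━━━━━━━━━━━━━━━━━━━━━━━━━━━┛        
                                               


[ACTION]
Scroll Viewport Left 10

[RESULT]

             ┃status,┃██▒ ▒ █░▒░██▓▒░█▒        
     ┏━━━━━━━━━━━━━━━┃ █▓█░▒▓░█ ▓▒░░ ░█        
     ┃ MapNavigator  ┃ ░░▓▒██▒█████▒▓▓         
     ┠───────────────┃▓▒█▓░▒ ▓░▒▓▒ ▓░ █        
     ┃...............┃░▒ ▒▒▒▓▓▒░██░   █        
     ┃...............┃ ▒░█▒▓ █ ▒▓░▒ ▓█░        
     ┃....♣..........┃░▓█░ ▓░█ █▒▒▓▒ ▒         
     ┃...............┃██▒ ░░ ▒ ░ ░░█           
     ┃...♣.♣.~~~.....┃░▒  █▓  ▒▓░▒░█▓░░        
     ┃....♣.~.~......┃█▓░░▓ ▒ ▒█▒█░░█▒▒        
     ┃....♣..~~~~....┃▒▒▓░██░█▓█▒█░█░██        
     ┃...............┗━━━━━━━━━━━━━━━━━━━━━━━━━
     ┃........~............^....          ┃━━━━
     ┃..........................          ┃    
     ┃..........................          ┃    
     ┃♣.........................          ┃    
     ┃♣♣........................          ┃    
     ┃..........................          ┃    
     ┗━━━━━━━━━━━━━━━━━━━━━━━━━━━━━━━━━━━━┛    
                                               


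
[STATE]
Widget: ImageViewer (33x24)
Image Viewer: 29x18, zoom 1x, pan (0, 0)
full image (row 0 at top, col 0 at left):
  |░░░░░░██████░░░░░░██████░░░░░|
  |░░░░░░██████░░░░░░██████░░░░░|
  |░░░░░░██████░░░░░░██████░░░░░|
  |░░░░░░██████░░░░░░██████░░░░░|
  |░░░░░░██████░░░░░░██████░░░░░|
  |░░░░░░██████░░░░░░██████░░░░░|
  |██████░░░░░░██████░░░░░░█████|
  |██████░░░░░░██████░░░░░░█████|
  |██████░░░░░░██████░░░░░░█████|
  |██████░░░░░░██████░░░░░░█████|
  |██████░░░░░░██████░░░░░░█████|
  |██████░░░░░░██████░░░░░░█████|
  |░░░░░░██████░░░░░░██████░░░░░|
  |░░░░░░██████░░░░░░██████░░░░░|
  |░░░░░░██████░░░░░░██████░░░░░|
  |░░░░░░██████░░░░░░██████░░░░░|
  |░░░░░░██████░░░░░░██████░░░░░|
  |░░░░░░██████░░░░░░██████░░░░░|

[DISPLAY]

░░░░░░██████░░░░░░██████░░░░░    
░░░░░░██████░░░░░░██████░░░░░    
░░░░░░██████░░░░░░██████░░░░░    
░░░░░░██████░░░░░░██████░░░░░    
░░░░░░██████░░░░░░██████░░░░░    
░░░░░░██████░░░░░░██████░░░░░    
██████░░░░░░██████░░░░░░█████    
██████░░░░░░██████░░░░░░█████    
██████░░░░░░██████░░░░░░█████    
██████░░░░░░██████░░░░░░█████    
██████░░░░░░██████░░░░░░█████    
██████░░░░░░██████░░░░░░█████    
░░░░░░██████░░░░░░██████░░░░░    
░░░░░░██████░░░░░░██████░░░░░    
░░░░░░██████░░░░░░██████░░░░░    
░░░░░░██████░░░░░░██████░░░░░    
░░░░░░██████░░░░░░██████░░░░░    
░░░░░░██████░░░░░░██████░░░░░    
                                 
                                 
                                 
                                 
                                 
                                 


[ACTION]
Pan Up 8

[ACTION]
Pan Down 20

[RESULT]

                                 
                                 
                                 
                                 
                                 
                                 
                                 
                                 
                                 
                                 
                                 
                                 
                                 
                                 
                                 
                                 
                                 
                                 
                                 
                                 
                                 
                                 
                                 
                                 


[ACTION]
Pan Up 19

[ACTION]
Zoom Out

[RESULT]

░░░░░░██████░░░░░░██████░░░░░    
░░░░░░██████░░░░░░██████░░░░░    
░░░░░░██████░░░░░░██████░░░░░    
░░░░░░██████░░░░░░██████░░░░░    
░░░░░░██████░░░░░░██████░░░░░    
██████░░░░░░██████░░░░░░█████    
██████░░░░░░██████░░░░░░█████    
██████░░░░░░██████░░░░░░█████    
██████░░░░░░██████░░░░░░█████    
██████░░░░░░██████░░░░░░█████    
██████░░░░░░██████░░░░░░█████    
░░░░░░██████░░░░░░██████░░░░░    
░░░░░░██████░░░░░░██████░░░░░    
░░░░░░██████░░░░░░██████░░░░░    
░░░░░░██████░░░░░░██████░░░░░    
░░░░░░██████░░░░░░██████░░░░░    
░░░░░░██████░░░░░░██████░░░░░    
                                 
                                 
                                 
                                 
                                 
                                 
                                 


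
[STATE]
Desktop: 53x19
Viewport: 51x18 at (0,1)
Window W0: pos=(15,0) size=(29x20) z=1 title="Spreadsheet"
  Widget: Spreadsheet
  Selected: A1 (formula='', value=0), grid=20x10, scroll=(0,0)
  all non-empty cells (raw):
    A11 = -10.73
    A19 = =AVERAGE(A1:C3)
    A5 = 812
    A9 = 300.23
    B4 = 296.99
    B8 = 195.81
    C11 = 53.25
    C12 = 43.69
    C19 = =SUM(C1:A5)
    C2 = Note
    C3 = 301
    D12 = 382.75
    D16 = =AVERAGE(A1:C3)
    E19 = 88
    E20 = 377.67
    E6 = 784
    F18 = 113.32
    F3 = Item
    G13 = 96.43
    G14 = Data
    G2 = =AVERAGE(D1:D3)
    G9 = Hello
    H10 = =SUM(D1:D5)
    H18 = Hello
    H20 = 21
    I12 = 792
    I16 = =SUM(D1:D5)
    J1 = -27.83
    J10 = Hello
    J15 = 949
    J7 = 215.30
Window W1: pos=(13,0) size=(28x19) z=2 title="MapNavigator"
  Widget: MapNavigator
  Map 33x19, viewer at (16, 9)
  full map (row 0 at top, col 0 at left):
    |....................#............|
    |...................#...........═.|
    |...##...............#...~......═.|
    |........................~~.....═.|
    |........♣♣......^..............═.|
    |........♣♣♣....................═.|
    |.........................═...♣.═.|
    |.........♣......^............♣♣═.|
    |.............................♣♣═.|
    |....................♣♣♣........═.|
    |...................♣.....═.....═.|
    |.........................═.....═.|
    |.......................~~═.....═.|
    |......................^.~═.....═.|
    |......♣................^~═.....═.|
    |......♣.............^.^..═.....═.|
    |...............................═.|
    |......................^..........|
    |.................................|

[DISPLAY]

             ┃ MapNavigator             ┃  ┃       
             ┠──────────────────────────┨──┨       
             ┃##...............#...~....┃  ┃       
             ┃.....................~~...┃  ┃       
             ┃.....♣♣......^............┃--┃       
             ┃.....♣♣♣..................┃  ┃       
             ┃......................═...┃  ┃       
             ┃......♣......^............┃30┃       
             ┃..........................┃  ┃       
             ┃.............@...♣♣♣......┃  ┃       
             ┃................♣.....═...┃  ┃       
             ┃......................═...┃  ┃       
             ┃....................~~═...┃  ┃       
             ┃...................^.~═...┃  ┃       
             ┃...♣................^~═...┃  ┃       
             ┃...♣.............^.^..═...┃.2┃       
             ┃..........................┃.6┃       
             ┗━━━━━━━━━━━━━━━━━━━━━━━━━━┛  ┃       


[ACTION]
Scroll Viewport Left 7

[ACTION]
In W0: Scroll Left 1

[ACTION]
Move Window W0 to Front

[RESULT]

             ┃ ┃ Spreadsheet               ┃       
             ┠─┠───────────────────────────┨       
             ┃#┃A1:                        ┃       
             ┃.┃       A       B       C   ┃       
             ┃.┃---------------------------┃       
             ┃.┃  1      [0]       0       ┃       
             ┃.┃  2        0       0Note   ┃       
             ┃.┃  3        0       0     30┃       
             ┃.┃  4        0  296.99       ┃       
             ┃.┃  5      812       0       ┃       
             ┃.┃  6        0       0       ┃       
             ┃.┃  7        0       0       ┃       
             ┃.┃  8        0  195.81       ┃       
             ┃.┃  9   300.23       0       ┃       
             ┃.┃ 10        0       0       ┃       
             ┃.┃ 11   -10.73       0   53.2┃       
             ┃.┃ 12        0       0   43.6┃       
             ┗━┃ 13        0       0       ┃       


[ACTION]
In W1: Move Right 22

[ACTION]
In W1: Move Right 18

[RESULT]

             ┃ ┃ Spreadsheet               ┃       
             ┠─┠───────────────────────────┨       
             ┃.┃A1:                        ┃       
             ┃.┃       A       B       C   ┃       
             ┃.┃---------------------------┃       
             ┃.┃  1      [0]       0       ┃       
             ┃.┃  2        0       0Note   ┃       
             ┃.┃  3        0       0     30┃       
             ┃.┃  4        0  296.99       ┃       
             ┃.┃  5      812       0       ┃       
             ┃♣┃  6        0       0       ┃       
             ┃.┃  7        0       0       ┃       
             ┃.┃  8        0  195.81       ┃       
             ┃.┃  9   300.23       0       ┃       
             ┃.┃ 10        0       0       ┃       
             ┃.┃ 11   -10.73       0   53.2┃       
             ┃.┃ 12        0       0   43.6┃       
             ┗━┃ 13        0       0       ┃       


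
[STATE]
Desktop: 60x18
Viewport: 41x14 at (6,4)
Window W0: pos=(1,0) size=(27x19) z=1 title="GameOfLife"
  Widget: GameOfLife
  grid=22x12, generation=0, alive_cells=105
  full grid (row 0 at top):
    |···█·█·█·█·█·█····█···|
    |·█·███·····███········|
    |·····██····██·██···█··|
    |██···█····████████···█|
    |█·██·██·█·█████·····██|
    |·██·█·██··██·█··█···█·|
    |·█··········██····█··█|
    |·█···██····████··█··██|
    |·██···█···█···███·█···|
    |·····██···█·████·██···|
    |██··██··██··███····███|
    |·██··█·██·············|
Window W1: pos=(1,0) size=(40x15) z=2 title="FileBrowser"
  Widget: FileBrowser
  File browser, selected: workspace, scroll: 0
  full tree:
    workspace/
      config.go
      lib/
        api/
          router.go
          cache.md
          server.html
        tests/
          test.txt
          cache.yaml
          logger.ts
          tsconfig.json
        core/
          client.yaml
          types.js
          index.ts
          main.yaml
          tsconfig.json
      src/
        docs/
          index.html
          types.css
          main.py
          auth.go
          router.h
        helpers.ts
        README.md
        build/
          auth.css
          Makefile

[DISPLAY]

config.go                         ┃      
[+] lib/                          ┃      
[+] src/                          ┃      
                                  ┃      
                                  ┃      
                                  ┃      
                                  ┃      
                                  ┃      
                                  ┃      
                                  ┃      
━━━━━━━━━━━━━━━━━━━━━━━━━━━━━━━━━━┛      
·█·██·············   ┃                   
                     ┃                   
                     ┃                   


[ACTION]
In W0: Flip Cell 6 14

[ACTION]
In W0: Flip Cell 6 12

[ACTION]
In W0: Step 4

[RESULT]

config.go                         ┃      
[+] lib/                          ┃      
[+] src/                          ┃      
                                  ┃      
                                  ┃      
                                  ┃      
                                  ┃      
                                  ┃      
                                  ┃      
                                  ┃      
━━━━━━━━━━━━━━━━━━━━━━━━━━━━━━━━━━┛      
·█···█··██····██·█   ┃                   
                     ┃                   
                     ┃                   


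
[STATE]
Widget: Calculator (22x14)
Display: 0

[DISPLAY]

                     0
┌───┬───┬───┬───┐     
│ 7 │ 8 │ 9 │ ÷ │     
├───┼───┼───┼───┤     
│ 4 │ 5 │ 6 │ × │     
├───┼───┼───┼───┤     
│ 1 │ 2 │ 3 │ - │     
├───┼───┼───┼───┤     
│ 0 │ . │ = │ + │     
├───┼───┼───┼───┤     
│ C │ MC│ MR│ M+│     
└───┴───┴───┴───┘     
                      
                      


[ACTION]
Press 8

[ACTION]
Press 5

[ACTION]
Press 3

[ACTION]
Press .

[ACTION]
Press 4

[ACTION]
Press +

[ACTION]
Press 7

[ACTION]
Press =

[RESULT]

                 860.4
┌───┬───┬───┬───┐     
│ 7 │ 8 │ 9 │ ÷ │     
├───┼───┼───┼───┤     
│ 4 │ 5 │ 6 │ × │     
├───┼───┼───┼───┤     
│ 1 │ 2 │ 3 │ - │     
├───┼───┼───┼───┤     
│ 0 │ . │ = │ + │     
├───┼───┼───┼───┤     
│ C │ MC│ MR│ M+│     
└───┴───┴───┴───┘     
                      
                      


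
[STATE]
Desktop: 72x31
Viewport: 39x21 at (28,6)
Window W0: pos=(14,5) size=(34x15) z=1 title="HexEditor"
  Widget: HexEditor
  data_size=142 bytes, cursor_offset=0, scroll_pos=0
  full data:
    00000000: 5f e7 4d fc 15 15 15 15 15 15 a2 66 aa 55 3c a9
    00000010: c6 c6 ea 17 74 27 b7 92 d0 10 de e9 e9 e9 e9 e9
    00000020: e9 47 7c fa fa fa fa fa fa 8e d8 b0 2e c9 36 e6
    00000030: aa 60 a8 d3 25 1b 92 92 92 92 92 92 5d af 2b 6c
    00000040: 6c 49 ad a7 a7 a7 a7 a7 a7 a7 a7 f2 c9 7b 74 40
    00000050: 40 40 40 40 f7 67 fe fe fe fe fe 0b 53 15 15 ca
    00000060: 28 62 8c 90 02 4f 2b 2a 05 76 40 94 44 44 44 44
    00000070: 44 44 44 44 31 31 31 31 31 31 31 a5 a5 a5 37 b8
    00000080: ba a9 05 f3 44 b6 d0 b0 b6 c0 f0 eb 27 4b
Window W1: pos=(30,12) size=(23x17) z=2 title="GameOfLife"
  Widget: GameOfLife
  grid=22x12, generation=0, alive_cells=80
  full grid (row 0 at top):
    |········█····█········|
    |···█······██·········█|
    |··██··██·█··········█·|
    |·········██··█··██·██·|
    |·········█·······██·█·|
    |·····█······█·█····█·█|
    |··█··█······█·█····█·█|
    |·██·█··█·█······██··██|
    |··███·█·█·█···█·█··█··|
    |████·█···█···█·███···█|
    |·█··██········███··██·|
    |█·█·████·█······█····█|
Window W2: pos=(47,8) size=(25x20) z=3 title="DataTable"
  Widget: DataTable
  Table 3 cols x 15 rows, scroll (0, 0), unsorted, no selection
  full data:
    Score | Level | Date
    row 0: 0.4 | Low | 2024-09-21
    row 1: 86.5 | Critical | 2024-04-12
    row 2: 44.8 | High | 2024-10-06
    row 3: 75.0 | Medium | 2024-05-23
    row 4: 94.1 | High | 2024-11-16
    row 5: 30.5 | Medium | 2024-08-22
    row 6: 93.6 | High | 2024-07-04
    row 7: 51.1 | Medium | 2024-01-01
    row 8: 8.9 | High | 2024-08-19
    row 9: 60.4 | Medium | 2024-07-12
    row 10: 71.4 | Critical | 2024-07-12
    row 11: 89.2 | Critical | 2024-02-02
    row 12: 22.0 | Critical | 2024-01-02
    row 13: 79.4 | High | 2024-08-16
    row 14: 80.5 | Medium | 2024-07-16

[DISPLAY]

                   ┃                   
───────────────────┨                   
e7 4d fc 15 15 15 1┏━━━━━━━━━━━━━━━━━━━
c6 ea 17 74 27 b7 9┃ DataTable         
47 7c fa fa fa fa f┠───────────────────
60 a8 d3 25 1b 92 9┃Score│Level   │Date
49┏━━━━━━━━━━━━━━━━┃─────┼────────┼────
40┃ GameOfLife     ┃0.4  │Low     │2024
62┠────────────────┃86.5 │Critical│2024
44┃Gen: 0          ┃44.8 │High    │2024
a9┃········█····█··┃75.0 │Medium  │2024
  ┃···█······██····┃94.1 │High    │2024
  ┃··██··██·█······┃30.5 │Medium  │2024
━━┃·········██··█··┃93.6 │High    │2024
  ┃·········█······┃51.1 │Medium  │2024
  ┃·····█······█·█·┃8.9  │High    │2024
  ┃··█··█······█·█·┃60.4 │Medium  │2024
  ┃·██·█··█·█······┃71.4 │Critical│2024
  ┃··███·█·█·█···█·┃89.2 │Critical│2024
  ┃████·█···█···█·█┃22.0 │Critical│2024
  ┃·█··██········██┃79.4 │High    │2024


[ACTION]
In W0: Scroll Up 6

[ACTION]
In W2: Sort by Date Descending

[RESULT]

                   ┃                   
───────────────────┨                   
e7 4d fc 15 15 15 1┏━━━━━━━━━━━━━━━━━━━
c6 ea 17 74 27 b7 9┃ DataTable         
47 7c fa fa fa fa f┠───────────────────
60 a8 d3 25 1b 92 9┃Score│Level   │Date
49┏━━━━━━━━━━━━━━━━┃─────┼────────┼────
40┃ GameOfLife     ┃94.1 │High    │2024
62┠────────────────┃44.8 │High    │2024
44┃Gen: 0          ┃0.4  │Low     │2024
a9┃········█····█··┃30.5 │Medium  │2024
  ┃···█······██····┃8.9  │High    │2024
  ┃··██··██·█······┃79.4 │High    │2024
━━┃·········██··█··┃80.5 │Medium  │2024
  ┃·········█······┃60.4 │Medium  │2024
  ┃·····█······█·█·┃71.4 │Critical│2024
  ┃··█··█······█·█·┃93.6 │High    │2024
  ┃·██·█··█·█······┃75.0 │Medium  │2024
  ┃··███·█·█·█···█·┃86.5 │Critical│2024
  ┃████·█···█···█·█┃89.2 │Critical│2024
  ┃·█··██········██┃22.0 │Critical│2024


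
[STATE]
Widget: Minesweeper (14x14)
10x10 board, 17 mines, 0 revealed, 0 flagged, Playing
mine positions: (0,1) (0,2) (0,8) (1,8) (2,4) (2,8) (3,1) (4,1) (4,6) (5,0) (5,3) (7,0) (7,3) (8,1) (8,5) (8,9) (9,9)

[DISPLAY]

■■■■■■■■■■    
■■■■■■■■■■    
■■■■■■■■■■    
■■■■■■■■■■    
■■■■■■■■■■    
■■■■■■■■■■    
■■■■■■■■■■    
■■■■■■■■■■    
■■■■■■■■■■    
■■■■■■■■■■    
              
              
              
              


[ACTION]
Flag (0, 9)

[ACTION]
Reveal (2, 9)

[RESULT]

■■■■■■■■■⚑    
■■■■■■■■■■    
■■■■■■■■■2    
■■■■■■■■■■    
■■■■■■■■■■    
■■■■■■■■■■    
■■■■■■■■■■    
■■■■■■■■■■    
■■■■■■■■■■    
■■■■■■■■■■    
              
              
              
              


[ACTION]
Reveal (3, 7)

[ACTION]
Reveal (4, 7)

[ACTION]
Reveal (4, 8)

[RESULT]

■■■■■■■■■⚑    
■■■■■■■■■■    
■■■■■■■■■2    
■■■■■■■211    
■■■■■■■1      
■■■■1111      
■■■■2         
■■■■211 11    
■■■■■■1 2■    
■■■■■■1 2■    
              
              
              
              


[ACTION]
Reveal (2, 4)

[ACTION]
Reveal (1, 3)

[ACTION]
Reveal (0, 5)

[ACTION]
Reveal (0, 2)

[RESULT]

■✹✹■■■■■✹⚑    
■■■■■■■■✹■    
■■■■✹■■■✹2    
■✹■■■■■211    
■✹■■■■✹1      
✹■■✹1111      
■■■■2         
✹■■✹211 11    
■✹■■■✹1 2✹    
■■■■■■1 2✹    
              
              
              
              


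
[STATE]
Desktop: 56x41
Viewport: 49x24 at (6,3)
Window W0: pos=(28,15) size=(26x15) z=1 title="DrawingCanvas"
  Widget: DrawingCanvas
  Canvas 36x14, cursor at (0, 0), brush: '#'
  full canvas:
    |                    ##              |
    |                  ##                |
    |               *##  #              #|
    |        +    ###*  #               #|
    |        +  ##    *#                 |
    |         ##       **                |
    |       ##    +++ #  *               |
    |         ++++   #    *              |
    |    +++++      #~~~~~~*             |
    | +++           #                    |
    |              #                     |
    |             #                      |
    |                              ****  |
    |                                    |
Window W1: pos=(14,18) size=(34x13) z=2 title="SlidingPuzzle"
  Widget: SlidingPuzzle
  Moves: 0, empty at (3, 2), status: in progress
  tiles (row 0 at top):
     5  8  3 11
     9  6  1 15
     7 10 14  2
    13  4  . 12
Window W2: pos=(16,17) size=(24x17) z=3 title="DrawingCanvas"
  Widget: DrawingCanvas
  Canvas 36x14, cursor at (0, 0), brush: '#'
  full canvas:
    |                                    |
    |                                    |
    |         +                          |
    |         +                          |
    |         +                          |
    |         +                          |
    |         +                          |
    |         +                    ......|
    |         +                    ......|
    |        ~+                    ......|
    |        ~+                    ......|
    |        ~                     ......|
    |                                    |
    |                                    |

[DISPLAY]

                                                 
                                                 
                                                 
                                                 
                                                 
                                                 
                                                 
                                                 
                                                 
                                                 
                                                 
                                                 
                      ┏━━━━━━━━━━━━━━━━━━━━━━━━┓ 
                      ┃ DrawingCanvas          ┃ 
          ┏━━━━━━━━━━━━━━━━━━━━━━┓─────────────┨ 
        ┏━┃ DrawingCanvas        ┃━━━━━━━┓ ##  ┃ 
        ┃ ┠──────────────────────┨       ┃#    ┃ 
        ┠─┃+                     ┃───────┨ #   ┃ 
        ┃┌┃                      ┃       ┃#    ┃ 
        ┃│┃         +            ┃       ┃     ┃ 
        ┃├┃         +            ┃       ┃*    ┃ 
        ┃│┃         +            ┃       ┃ *   ┃ 
        ┃├┃         +            ┃       ┃  *  ┃ 
        ┃│┃         +            ┃       ┃~~~* ┃ 


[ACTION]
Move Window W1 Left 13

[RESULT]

                                                 
                                                 
                                                 
                                                 
                                                 
                                                 
                                                 
                                                 
                                                 
                                                 
                                                 
                                                 
                      ┏━━━━━━━━━━━━━━━━━━━━━━━━┓ 
                      ┃ DrawingCanvas          ┃ 
          ┏━━━━━━━━━━━━━━━━━━━━━━┓─────────────┨ 
━━━━━━━━━━┃ DrawingCanvas        ┃         ##  ┃ 
dingPuzzle┠──────────────────────┨       ##    ┃ 
──────────┃+                     ┃    *##  #   ┃ 
─┬────┬───┃                      ┃  ###*  #    ┃ 
 │  8 │  3┃         +            ┃##    *#     ┃ 
─┼────┼───┃         +            ┃       **    ┃ 
 │  6 │  1┃         +            ┃  +++ #  *   ┃ 
─┼────┼───┃         +            ┃++   #    *  ┃ 
 │ 10 │ 14┃         +            ┃    #~~~~~~* ┃ 


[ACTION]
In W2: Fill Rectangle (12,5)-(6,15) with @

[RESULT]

                                                 
                                                 
                                                 
                                                 
                                                 
                                                 
                                                 
                                                 
                                                 
                                                 
                                                 
                                                 
                      ┏━━━━━━━━━━━━━━━━━━━━━━━━┓ 
                      ┃ DrawingCanvas          ┃ 
          ┏━━━━━━━━━━━━━━━━━━━━━━┓─────────────┨ 
━━━━━━━━━━┃ DrawingCanvas        ┃         ##  ┃ 
dingPuzzle┠──────────────────────┨       ##    ┃ 
──────────┃+                     ┃    *##  #   ┃ 
─┬────┬───┃                      ┃  ###*  #    ┃ 
 │  8 │  3┃         +            ┃##    *#     ┃ 
─┼────┼───┃         +            ┃       **    ┃ 
 │  6 │  1┃         +            ┃  +++ #  *   ┃ 
─┼────┼───┃         +            ┃++   #    *  ┃ 
 │ 10 │ 14┃     @@@@@@@@@@@      ┃    #~~~~~~* ┃ 


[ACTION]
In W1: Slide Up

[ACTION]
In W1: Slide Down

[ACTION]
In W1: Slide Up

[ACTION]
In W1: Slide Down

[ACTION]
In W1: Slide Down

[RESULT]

                                                 
                                                 
                                                 
                                                 
                                                 
                                                 
                                                 
                                                 
                                                 
                                                 
                                                 
                                                 
                      ┏━━━━━━━━━━━━━━━━━━━━━━━━┓ 
                      ┃ DrawingCanvas          ┃ 
          ┏━━━━━━━━━━━━━━━━━━━━━━┓─────────────┨ 
━━━━━━━━━━┃ DrawingCanvas        ┃         ##  ┃ 
dingPuzzle┠──────────────────────┨       ##    ┃ 
──────────┃+                     ┃    *##  #   ┃ 
─┬────┬───┃                      ┃  ###*  #    ┃ 
 │  8 │  3┃         +            ┃##    *#     ┃ 
─┼────┼───┃         +            ┃       **    ┃ 
 │  6 │   ┃         +            ┃  +++ #  *   ┃ 
─┼────┼───┃         +            ┃++   #    *  ┃ 
 │ 10 │  1┃     @@@@@@@@@@@      ┃    #~~~~~~* ┃ 
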